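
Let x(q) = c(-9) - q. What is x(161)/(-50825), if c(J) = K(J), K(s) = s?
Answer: 34/10165 ≈ 0.0033448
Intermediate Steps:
c(J) = J
x(q) = -9 - q
x(161)/(-50825) = (-9 - 1*161)/(-50825) = (-9 - 161)*(-1/50825) = -170*(-1/50825) = 34/10165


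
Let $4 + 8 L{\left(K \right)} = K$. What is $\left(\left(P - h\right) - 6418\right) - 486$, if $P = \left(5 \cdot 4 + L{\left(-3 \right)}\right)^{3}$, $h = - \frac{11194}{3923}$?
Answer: $\frac{189049195}{2008576} \approx 94.121$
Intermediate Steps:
$h = - \frac{11194}{3923}$ ($h = \left(-11194\right) \frac{1}{3923} = - \frac{11194}{3923} \approx -2.8534$)
$L{\left(K \right)} = - \frac{1}{2} + \frac{K}{8}$
$P = \frac{3581577}{512}$ ($P = \left(5 \cdot 4 + \left(- \frac{1}{2} + \frac{1}{8} \left(-3\right)\right)\right)^{3} = \left(20 - \frac{7}{8}\right)^{3} = \left(\frac{153}{8}\right)^{3} = \frac{3581577}{512} \approx 6995.3$)
$\left(\left(P - h\right) - 6418\right) - 486 = \left(\left(\frac{3581577}{512} - - \frac{11194}{3923}\right) - 6418\right) - 486 = \left(\left(\frac{3581577}{512} + \frac{11194}{3923}\right) - 6418\right) - 486 = \left(\frac{14056257899}{2008576} - 6418\right) - 486 = \frac{1165217131}{2008576} - 486 = \frac{189049195}{2008576}$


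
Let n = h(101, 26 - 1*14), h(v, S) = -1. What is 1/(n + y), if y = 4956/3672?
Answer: 306/107 ≈ 2.8598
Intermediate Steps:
y = 413/306 (y = 4956*(1/3672) = 413/306 ≈ 1.3497)
n = -1
1/(n + y) = 1/(-1 + 413/306) = 1/(107/306) = 306/107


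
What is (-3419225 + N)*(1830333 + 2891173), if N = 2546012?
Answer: -4122880418778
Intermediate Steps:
(-3419225 + N)*(1830333 + 2891173) = (-3419225 + 2546012)*(1830333 + 2891173) = -873213*4721506 = -4122880418778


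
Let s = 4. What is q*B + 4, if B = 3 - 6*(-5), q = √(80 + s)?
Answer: 4 + 66*√21 ≈ 306.45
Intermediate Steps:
q = 2*√21 (q = √(80 + 4) = √84 = 2*√21 ≈ 9.1651)
B = 33 (B = 3 + 30 = 33)
q*B + 4 = (2*√21)*33 + 4 = 66*√21 + 4 = 4 + 66*√21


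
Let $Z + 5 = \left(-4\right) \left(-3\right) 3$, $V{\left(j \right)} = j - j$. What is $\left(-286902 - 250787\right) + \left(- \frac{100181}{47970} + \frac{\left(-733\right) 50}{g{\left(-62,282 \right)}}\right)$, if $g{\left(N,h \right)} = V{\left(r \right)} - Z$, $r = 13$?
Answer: $- \frac{797826186341}{1487070} \approx -5.3651 \cdot 10^{5}$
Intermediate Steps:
$V{\left(j \right)} = 0$
$Z = 31$ ($Z = -5 + \left(-4\right) \left(-3\right) 3 = -5 + 12 \cdot 3 = -5 + 36 = 31$)
$g{\left(N,h \right)} = -31$ ($g{\left(N,h \right)} = 0 - 31 = -31$)
$\left(-286902 - 250787\right) + \left(- \frac{100181}{47970} + \frac{\left(-733\right) 50}{g{\left(-62,282 \right)}}\right) = \left(-286902 - 250787\right) - \left(\frac{100181}{47970} - \frac{\left(-733\right) 50}{-31}\right) = -537689 - - \frac{1754994889}{1487070} = -537689 + \left(- \frac{100181}{47970} + \frac{36650}{31}\right) = -537689 + \frac{1754994889}{1487070} = - \frac{797826186341}{1487070}$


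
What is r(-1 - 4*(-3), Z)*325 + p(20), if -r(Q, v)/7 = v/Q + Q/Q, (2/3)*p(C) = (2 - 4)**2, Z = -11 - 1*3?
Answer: 6891/11 ≈ 626.45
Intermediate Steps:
Z = -14 (Z = -11 - 3 = -14)
p(C) = 6 (p(C) = 3*(2 - 4)**2/2 = (3/2)*(-2)**2 = (3/2)*4 = 6)
r(Q, v) = -7 - 7*v/Q (r(Q, v) = -7*(v/Q + Q/Q) = -7*(v/Q + 1) = -7*(1 + v/Q) = -7 - 7*v/Q)
r(-1 - 4*(-3), Z)*325 + p(20) = (-7 - 7*(-14)/(-1 - 4*(-3)))*325 + 6 = (-7 - 7*(-14)/(-1 + 12))*325 + 6 = (-7 - 7*(-14)/11)*325 + 6 = (-7 - 7*(-14)*1/11)*325 + 6 = (-7 + 98/11)*325 + 6 = (21/11)*325 + 6 = 6825/11 + 6 = 6891/11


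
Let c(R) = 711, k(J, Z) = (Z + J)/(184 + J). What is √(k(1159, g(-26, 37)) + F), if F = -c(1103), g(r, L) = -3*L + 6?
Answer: I*√4432453/79 ≈ 26.65*I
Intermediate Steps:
g(r, L) = 6 - 3*L
k(J, Z) = (J + Z)/(184 + J)
F = -711 (F = -1*711 = -711)
√(k(1159, g(-26, 37)) + F) = √((1159 + (6 - 3*37))/(184 + 1159) - 711) = √((1159 + (6 - 111))/1343 - 711) = √((1159 - 105)/1343 - 711) = √((1/1343)*1054 - 711) = √(62/79 - 711) = √(-56107/79) = I*√4432453/79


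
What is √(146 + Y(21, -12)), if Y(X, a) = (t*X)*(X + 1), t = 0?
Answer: √146 ≈ 12.083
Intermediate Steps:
Y(X, a) = 0 (Y(X, a) = (0*X)*(X + 1) = 0*(1 + X) = 0)
√(146 + Y(21, -12)) = √(146 + 0) = √146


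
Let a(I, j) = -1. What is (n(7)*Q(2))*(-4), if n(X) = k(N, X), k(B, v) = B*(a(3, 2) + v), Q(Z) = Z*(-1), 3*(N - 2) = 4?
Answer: 160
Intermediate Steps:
N = 10/3 (N = 2 + (1/3)*4 = 2 + 4/3 = 10/3 ≈ 3.3333)
Q(Z) = -Z
k(B, v) = B*(-1 + v)
n(X) = -10/3 + 10*X/3 (n(X) = 10*(-1 + X)/3 = -10/3 + 10*X/3)
(n(7)*Q(2))*(-4) = ((-10/3 + (10/3)*7)*(-1*2))*(-4) = ((-10/3 + 70/3)*(-2))*(-4) = (20*(-2))*(-4) = -40*(-4) = 160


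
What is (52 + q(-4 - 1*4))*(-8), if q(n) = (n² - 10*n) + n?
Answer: -1504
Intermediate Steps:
q(n) = n² - 9*n
(52 + q(-4 - 1*4))*(-8) = (52 + (-4 - 1*4)*(-9 + (-4 - 1*4)))*(-8) = (52 + (-4 - 4)*(-9 + (-4 - 4)))*(-8) = (52 - 8*(-9 - 8))*(-8) = (52 - 8*(-17))*(-8) = (52 + 136)*(-8) = 188*(-8) = -1504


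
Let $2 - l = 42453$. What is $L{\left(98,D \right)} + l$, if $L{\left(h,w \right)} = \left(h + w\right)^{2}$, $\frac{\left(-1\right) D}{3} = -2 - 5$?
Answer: $-28290$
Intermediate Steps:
$D = 21$ ($D = - 3 \left(-2 - 5\right) = \left(-3\right) \left(-7\right) = 21$)
$l = -42451$ ($l = 2 - 42453 = -42451$)
$L{\left(98,D \right)} + l = \left(98 + 21\right)^{2} - 42451 = 119^{2} - 42451 = 14161 - 42451 = -28290$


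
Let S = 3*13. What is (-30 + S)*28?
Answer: 252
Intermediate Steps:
S = 39
(-30 + S)*28 = (-30 + 39)*28 = 9*28 = 252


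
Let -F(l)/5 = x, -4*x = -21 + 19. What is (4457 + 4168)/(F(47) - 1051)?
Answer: -17250/2107 ≈ -8.1870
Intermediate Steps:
x = ½ (x = -(-21 + 19)/4 = -¼*(-2) = ½ ≈ 0.50000)
F(l) = -5/2 (F(l) = -5*½ = -5/2)
(4457 + 4168)/(F(47) - 1051) = (4457 + 4168)/(-5/2 - 1051) = 8625/(-2107/2) = 8625*(-2/2107) = -17250/2107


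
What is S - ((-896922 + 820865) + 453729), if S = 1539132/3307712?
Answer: -312307166833/826928 ≈ -3.7767e+5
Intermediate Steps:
S = 384783/826928 (S = 1539132*(1/3307712) = 384783/826928 ≈ 0.46532)
S - ((-896922 + 820865) + 453729) = 384783/826928 - ((-896922 + 820865) + 453729) = 384783/826928 - (-76057 + 453729) = 384783/826928 - 1*377672 = 384783/826928 - 377672 = -312307166833/826928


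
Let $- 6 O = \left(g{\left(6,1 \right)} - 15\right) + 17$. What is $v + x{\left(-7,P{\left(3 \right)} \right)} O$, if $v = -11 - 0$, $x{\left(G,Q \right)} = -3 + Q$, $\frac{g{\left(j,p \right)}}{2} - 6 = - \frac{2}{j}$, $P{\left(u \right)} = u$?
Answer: $-11$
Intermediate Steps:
$g{\left(j,p \right)} = 12 - \frac{4}{j}$ ($g{\left(j,p \right)} = 12 + 2 \left(- \frac{2}{j}\right) = 12 - \frac{4}{j}$)
$v = -11$ ($v = -11 + 0 = -11$)
$O = - \frac{20}{9}$ ($O = - \frac{\left(\left(12 - \frac{4}{6}\right) - 15\right) + 17}{6} = - \frac{\left(\left(12 - \frac{2}{3}\right) - 15\right) + 17}{6} = - \frac{\left(\frac{34}{3} - 15\right) + 17}{6} = - \frac{- \frac{11}{3} + 17}{6} = \left(- \frac{1}{6}\right) \frac{40}{3} = - \frac{20}{9} \approx -2.2222$)
$v + x{\left(-7,P{\left(3 \right)} \right)} O = -11 + \left(-3 + 3\right) \left(- \frac{20}{9}\right) = -11 + 0 \left(- \frac{20}{9}\right) = -11 + 0 = -11$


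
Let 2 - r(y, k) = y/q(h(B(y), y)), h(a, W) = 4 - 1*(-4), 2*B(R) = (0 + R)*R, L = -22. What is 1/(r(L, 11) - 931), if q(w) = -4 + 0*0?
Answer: -2/1869 ≈ -0.0010701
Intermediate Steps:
B(R) = R²/2 (B(R) = ((0 + R)*R)/2 = (R*R)/2 = R²/2)
h(a, W) = 8 (h(a, W) = 4 + 4 = 8)
q(w) = -4 (q(w) = -4 + 0 = -4)
r(y, k) = 2 + y/4 (r(y, k) = 2 - y/(-4) = 2 - y*(-1)/4 = 2 - (-1)*y/4 = 2 + y/4)
1/(r(L, 11) - 931) = 1/((2 + (¼)*(-22)) - 931) = 1/((2 - 11/2) - 931) = 1/(-7/2 - 931) = 1/(-1869/2) = -2/1869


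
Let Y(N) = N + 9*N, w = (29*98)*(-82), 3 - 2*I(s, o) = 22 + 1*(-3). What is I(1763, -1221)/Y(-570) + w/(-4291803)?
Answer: 113557102/2038606425 ≈ 0.055703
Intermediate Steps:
I(s, o) = -8 (I(s, o) = 3/2 - (22 + 1*(-3))/2 = 3/2 - (22 - 3)/2 = 3/2 - 1/2*19 = 3/2 - 19/2 = -8)
w = -233044 (w = 2842*(-82) = -233044)
Y(N) = 10*N
I(1763, -1221)/Y(-570) + w/(-4291803) = -8/(10*(-570)) - 233044/(-4291803) = -8/(-5700) - 233044*(-1/4291803) = -8*(-1/5700) + 233044/4291803 = 2/1425 + 233044/4291803 = 113557102/2038606425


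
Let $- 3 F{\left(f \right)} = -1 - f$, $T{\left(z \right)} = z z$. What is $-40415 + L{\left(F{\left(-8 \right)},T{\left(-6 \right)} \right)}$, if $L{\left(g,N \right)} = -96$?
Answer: $-40511$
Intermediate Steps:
$T{\left(z \right)} = z^{2}$
$F{\left(f \right)} = \frac{1}{3} + \frac{f}{3}$ ($F{\left(f \right)} = - \frac{-1 - f}{3} = \frac{1}{3} + \frac{f}{3}$)
$-40415 + L{\left(F{\left(-8 \right)},T{\left(-6 \right)} \right)} = -40415 - 96 = -40511$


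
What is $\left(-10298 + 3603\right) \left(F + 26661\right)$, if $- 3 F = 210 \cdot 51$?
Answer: $-154594245$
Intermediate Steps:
$F = -3570$ ($F = - \frac{210 \cdot 51}{3} = \left(- \frac{1}{3}\right) 10710 = -3570$)
$\left(-10298 + 3603\right) \left(F + 26661\right) = \left(-10298 + 3603\right) \left(-3570 + 26661\right) = \left(-6695\right) 23091 = -154594245$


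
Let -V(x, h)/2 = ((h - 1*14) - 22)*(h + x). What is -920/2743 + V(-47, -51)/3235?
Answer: -49749836/8873605 ≈ -5.6065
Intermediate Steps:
V(x, h) = -2*(-36 + h)*(h + x) (V(x, h) = -2*((h - 1*14) - 22)*(h + x) = -2*((h - 14) - 22)*(h + x) = -2*((-14 + h) - 22)*(h + x) = -2*(-36 + h)*(h + x))
-920/2743 + V(-47, -51)/3235 = -920/2743 + (-2*(-51)² + 72*(-51) + 72*(-47) - 2*(-51)*(-47))/3235 = -920*1/2743 + (-2*2601 - 3672 - 3384 - 4794)*(1/3235) = -920/2743 + (-5202 - 3672 - 3384 - 4794)*(1/3235) = -920/2743 - 17052*1/3235 = -920/2743 - 17052/3235 = -49749836/8873605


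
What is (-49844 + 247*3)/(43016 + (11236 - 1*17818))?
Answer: -49103/36434 ≈ -1.3477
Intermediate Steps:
(-49844 + 247*3)/(43016 + (11236 - 1*17818)) = (-49844 + 741)/(43016 + (11236 - 17818)) = -49103/(43016 - 6582) = -49103/36434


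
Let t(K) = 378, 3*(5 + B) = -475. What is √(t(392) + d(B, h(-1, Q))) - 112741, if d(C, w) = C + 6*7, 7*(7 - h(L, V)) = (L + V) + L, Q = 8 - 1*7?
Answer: -112741 + √2310/3 ≈ -1.1273e+5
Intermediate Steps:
B = -490/3 (B = -5 + (⅓)*(-475) = -5 - 475/3 = -490/3 ≈ -163.33)
Q = 1 (Q = 8 - 7 = 1)
h(L, V) = 7 - 2*L/7 - V/7 (h(L, V) = 7 - ((L + V) + L)/7 = 7 - (V + 2*L)/7 = 7 + (-2*L/7 - V/7) = 7 - 2*L/7 - V/7)
d(C, w) = 42 + C (d(C, w) = C + 42 = 42 + C)
√(t(392) + d(B, h(-1, Q))) - 112741 = √(378 + (42 - 490/3)) - 112741 = √(378 - 364/3) - 112741 = √(770/3) - 112741 = √2310/3 - 112741 = -112741 + √2310/3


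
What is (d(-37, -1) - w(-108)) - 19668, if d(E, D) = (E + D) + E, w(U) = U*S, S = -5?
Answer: -20283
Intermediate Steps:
w(U) = -5*U (w(U) = U*(-5) = -5*U)
d(E, D) = D + 2*E (d(E, D) = (D + E) + E = D + 2*E)
(d(-37, -1) - w(-108)) - 19668 = ((-1 + 2*(-37)) - (-5)*(-108)) - 19668 = ((-1 - 74) - 1*540) - 19668 = (-75 - 540) - 19668 = -615 - 19668 = -20283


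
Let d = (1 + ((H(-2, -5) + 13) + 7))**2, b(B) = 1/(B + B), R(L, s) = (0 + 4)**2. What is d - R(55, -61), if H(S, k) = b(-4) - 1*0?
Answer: 26865/64 ≈ 419.77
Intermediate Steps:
R(L, s) = 16 (R(L, s) = 4**2 = 16)
b(B) = 1/(2*B)
H(S, k) = -1/8 (H(S, k) = (1/2)/(-4) - 1*0 = (1/2)*(-1/4) + 0 = -1/8 + 0 = -1/8)
d = 27889/64 (d = (1 + ((-1/8 + 13) + 7))**2 = (1 + (103/8 + 7))**2 = (1 + 159/8)**2 = (167/8)**2 = 27889/64 ≈ 435.77)
d - R(55, -61) = 27889/64 - 1*16 = 27889/64 - 16 = 26865/64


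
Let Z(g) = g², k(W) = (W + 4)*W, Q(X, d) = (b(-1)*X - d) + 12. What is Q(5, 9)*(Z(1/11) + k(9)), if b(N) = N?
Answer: -28316/121 ≈ -234.02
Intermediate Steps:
Q(X, d) = 12 - X - d (Q(X, d) = (-X - d) + 12 = 12 - X - d)
k(W) = W*(4 + W) (k(W) = (4 + W)*W = W*(4 + W))
Q(5, 9)*(Z(1/11) + k(9)) = (12 - 1*5 - 1*9)*((1/11)² + 9*(4 + 9)) = (12 - 5 - 9)*((1/11)² + 9*13) = -2*(1/121 + 117) = -2*14158/121 = -28316/121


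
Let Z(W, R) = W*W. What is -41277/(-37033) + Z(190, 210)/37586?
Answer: 1444164311/695961169 ≈ 2.0751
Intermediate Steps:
Z(W, R) = W²
-41277/(-37033) + Z(190, 210)/37586 = -41277/(-37033) + 190²/37586 = -41277*(-1/37033) + 36100*(1/37586) = 41277/37033 + 18050/18793 = 1444164311/695961169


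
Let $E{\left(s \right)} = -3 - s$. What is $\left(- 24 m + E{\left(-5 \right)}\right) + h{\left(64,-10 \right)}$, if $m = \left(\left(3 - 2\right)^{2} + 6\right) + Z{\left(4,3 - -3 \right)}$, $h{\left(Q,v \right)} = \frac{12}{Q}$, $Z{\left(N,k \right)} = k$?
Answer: $- \frac{4957}{16} \approx -309.81$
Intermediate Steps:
$m = 13$ ($m = \left(\left(3 - 2\right)^{2} + 6\right) + \left(3 - -3\right) = \left(1^{2} + 6\right) + \left(3 + 3\right) = \left(1 + 6\right) + 6 = 7 + 6 = 13$)
$\left(- 24 m + E{\left(-5 \right)}\right) + h{\left(64,-10 \right)} = \left(\left(-24\right) 13 - -2\right) + \frac{12}{64} = \left(-312 + \left(-3 + 5\right)\right) + 12 \cdot \frac{1}{64} = \left(-312 + 2\right) + \frac{3}{16} = -310 + \frac{3}{16} = - \frac{4957}{16}$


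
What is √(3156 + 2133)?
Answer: √5289 ≈ 72.725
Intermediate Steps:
√(3156 + 2133) = √5289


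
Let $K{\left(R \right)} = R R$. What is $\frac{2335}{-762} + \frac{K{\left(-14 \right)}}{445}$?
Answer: $- \frac{889723}{339090} \approx -2.6239$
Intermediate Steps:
$K{\left(R \right)} = R^{2}$
$\frac{2335}{-762} + \frac{K{\left(-14 \right)}}{445} = \frac{2335}{-762} + \frac{\left(-14\right)^{2}}{445} = 2335 \left(- \frac{1}{762}\right) + 196 \cdot \frac{1}{445} = - \frac{2335}{762} + \frac{196}{445} = - \frac{889723}{339090}$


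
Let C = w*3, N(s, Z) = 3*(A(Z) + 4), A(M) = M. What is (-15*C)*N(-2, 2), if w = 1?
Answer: -810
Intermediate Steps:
N(s, Z) = 12 + 3*Z (N(s, Z) = 3*(Z + 4) = 3*(4 + Z) = 12 + 3*Z)
C = 3 (C = 1*3 = 3)
(-15*C)*N(-2, 2) = (-15*3)*(12 + 3*2) = -45*(12 + 6) = -45*18 = -810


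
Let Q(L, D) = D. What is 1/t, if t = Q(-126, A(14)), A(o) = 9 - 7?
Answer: 1/2 ≈ 0.50000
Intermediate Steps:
A(o) = 2
t = 2
1/t = 1/2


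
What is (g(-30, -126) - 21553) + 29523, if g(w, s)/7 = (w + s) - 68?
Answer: 6402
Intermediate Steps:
g(w, s) = -476 + 7*s + 7*w (g(w, s) = 7*((w + s) - 68) = 7*((s + w) - 68) = 7*(-68 + s + w) = -476 + 7*s + 7*w)
(g(-30, -126) - 21553) + 29523 = ((-476 + 7*(-126) + 7*(-30)) - 21553) + 29523 = ((-476 - 882 - 210) - 21553) + 29523 = (-1568 - 21553) + 29523 = -23121 + 29523 = 6402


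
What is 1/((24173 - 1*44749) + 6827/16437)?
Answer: -16437/338200885 ≈ -4.8601e-5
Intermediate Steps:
1/((24173 - 1*44749) + 6827/16437) = 1/((24173 - 44749) + 6827*(1/16437)) = 1/(-20576 + 6827/16437) = 1/(-338200885/16437) = -16437/338200885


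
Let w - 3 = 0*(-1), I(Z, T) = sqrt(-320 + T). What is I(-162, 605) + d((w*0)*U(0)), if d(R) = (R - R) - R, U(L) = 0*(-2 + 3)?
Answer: sqrt(285) ≈ 16.882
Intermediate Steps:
w = 3 (w = 3 + 0*(-1) = 3 + 0 = 3)
U(L) = 0 (U(L) = 0*1 = 0)
d(R) = -R (d(R) = 0 - R = -R)
I(-162, 605) + d((w*0)*U(0)) = sqrt(-320 + 605) - 3*0*0 = sqrt(285) - 0*0 = sqrt(285) - 1*0 = sqrt(285) + 0 = sqrt(285)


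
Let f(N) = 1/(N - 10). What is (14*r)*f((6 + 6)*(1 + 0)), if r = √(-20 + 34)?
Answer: 7*√14 ≈ 26.192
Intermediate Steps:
r = √14 ≈ 3.7417
f(N) = 1/(-10 + N)
(14*r)*f((6 + 6)*(1 + 0)) = (14*√14)/(-10 + (6 + 6)*(1 + 0)) = (14*√14)/(-10 + 12*1) = (14*√14)/(-10 + 12) = (14*√14)/2 = (14*√14)*(½) = 7*√14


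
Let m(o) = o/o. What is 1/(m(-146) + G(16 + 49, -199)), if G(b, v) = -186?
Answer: -1/185 ≈ -0.0054054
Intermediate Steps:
m(o) = 1
1/(m(-146) + G(16 + 49, -199)) = 1/(1 - 186) = 1/(-185) = -1/185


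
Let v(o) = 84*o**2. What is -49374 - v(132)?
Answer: -1512990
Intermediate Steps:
-49374 - v(132) = -49374 - 84*132**2 = -49374 - 84*17424 = -49374 - 1*1463616 = -49374 - 1463616 = -1512990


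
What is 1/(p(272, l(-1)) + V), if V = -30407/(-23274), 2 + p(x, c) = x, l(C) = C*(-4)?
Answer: 23274/6314387 ≈ 0.0036859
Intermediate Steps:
l(C) = -4*C
p(x, c) = -2 + x
V = 30407/23274 (V = -30407*(-1/23274) = 30407/23274 ≈ 1.3065)
1/(p(272, l(-1)) + V) = 1/((-2 + 272) + 30407/23274) = 1/(270 + 30407/23274) = 1/(6314387/23274) = 23274/6314387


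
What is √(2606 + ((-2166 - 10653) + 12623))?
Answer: √2410 ≈ 49.092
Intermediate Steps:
√(2606 + ((-2166 - 10653) + 12623)) = √(2606 + (-12819 + 12623)) = √(2606 - 196) = √2410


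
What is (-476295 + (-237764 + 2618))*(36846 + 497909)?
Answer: -380446631955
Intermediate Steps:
(-476295 + (-237764 + 2618))*(36846 + 497909) = (-476295 - 235146)*534755 = -711441*534755 = -380446631955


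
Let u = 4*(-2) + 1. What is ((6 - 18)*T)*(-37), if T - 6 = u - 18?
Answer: -8436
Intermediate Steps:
u = -7 (u = -8 + 1 = -7)
T = -19 (T = 6 + (-7 - 18) = 6 - 25 = -19)
((6 - 18)*T)*(-37) = ((6 - 18)*(-19))*(-37) = -12*(-19)*(-37) = 228*(-37) = -8436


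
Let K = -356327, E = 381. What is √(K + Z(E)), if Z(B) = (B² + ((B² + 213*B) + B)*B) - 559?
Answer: 3*√9573230 ≈ 9282.2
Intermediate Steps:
Z(B) = -559 + B² + B*(B² + 214*B) (Z(B) = (B² + (B² + 214*B)*B) - 559 = (B² + B*(B² + 214*B)) - 559 = -559 + B² + B*(B² + 214*B))
√(K + Z(E)) = √(-356327 + (-559 + 381³ + 215*381²)) = √(-356327 + (-559 + 55306341 + 215*145161)) = √(-356327 + (-559 + 55306341 + 31209615)) = √(-356327 + 86515397) = √86159070 = 3*√9573230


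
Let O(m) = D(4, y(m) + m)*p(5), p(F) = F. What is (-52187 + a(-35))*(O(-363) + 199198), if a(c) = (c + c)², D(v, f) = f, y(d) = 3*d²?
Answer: -102798060466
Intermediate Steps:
O(m) = 5*m + 15*m² (O(m) = (3*m² + m)*5 = (m + 3*m²)*5 = 5*m + 15*m²)
a(c) = 4*c² (a(c) = (2*c)² = 4*c²)
(-52187 + a(-35))*(O(-363) + 199198) = (-52187 + 4*(-35)²)*(5*(-363)*(1 + 3*(-363)) + 199198) = (-52187 + 4*1225)*(5*(-363)*(1 - 1089) + 199198) = (-52187 + 4900)*(5*(-363)*(-1088) + 199198) = -47287*(1974720 + 199198) = -47287*2173918 = -102798060466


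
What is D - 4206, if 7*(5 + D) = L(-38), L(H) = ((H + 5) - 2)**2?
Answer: -4036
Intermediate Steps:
L(H) = (3 + H)**2 (L(H) = ((5 + H) - 2)**2 = (3 + H)**2)
D = 170 (D = -5 + (3 - 38)**2/7 = -5 + (1/7)*(-35)**2 = -5 + (1/7)*1225 = -5 + 175 = 170)
D - 4206 = 170 - 4206 = -4036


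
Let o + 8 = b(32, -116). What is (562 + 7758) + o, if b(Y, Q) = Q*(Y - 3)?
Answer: 4948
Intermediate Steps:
b(Y, Q) = Q*(-3 + Y)
o = -3372 (o = -8 - 116*(-3 + 32) = -8 - 116*29 = -8 - 3364 = -3372)
(562 + 7758) + o = (562 + 7758) - 3372 = 8320 - 3372 = 4948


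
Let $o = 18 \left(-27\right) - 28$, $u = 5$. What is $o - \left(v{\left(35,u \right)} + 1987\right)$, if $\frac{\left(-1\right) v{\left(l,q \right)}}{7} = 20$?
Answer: $-2361$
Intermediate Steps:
$v{\left(l,q \right)} = -140$ ($v{\left(l,q \right)} = \left(-7\right) 20 = -140$)
$o = -514$ ($o = -486 - 28 = -514$)
$o - \left(v{\left(35,u \right)} + 1987\right) = -514 - \left(-140 + 1987\right) = -514 - 1847 = -2361$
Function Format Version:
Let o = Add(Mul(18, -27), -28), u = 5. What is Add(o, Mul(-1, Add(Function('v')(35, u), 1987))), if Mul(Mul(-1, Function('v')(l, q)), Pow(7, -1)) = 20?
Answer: -2361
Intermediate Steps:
Function('v')(l, q) = -140 (Function('v')(l, q) = Mul(-7, 20) = -140)
o = -514 (o = Add(-486, -28) = -514)
Add(o, Mul(-1, Add(Function('v')(35, u), 1987))) = Add(-514, Mul(-1, Add(-140, 1987))) = Add(-514, Mul(-1, 1847)) = Add(-514, -1847) = -2361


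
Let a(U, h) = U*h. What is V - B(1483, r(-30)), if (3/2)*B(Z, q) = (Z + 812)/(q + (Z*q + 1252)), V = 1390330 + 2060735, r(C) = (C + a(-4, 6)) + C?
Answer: 212937613395/61702 ≈ 3.4511e+6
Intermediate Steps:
r(C) = -24 + 2*C (r(C) = (C - 4*6) + C = (C - 24) + C = (-24 + C) + C = -24 + 2*C)
V = 3451065
B(Z, q) = 2*(812 + Z)/(3*(1252 + q + Z*q)) (B(Z, q) = 2*((Z + 812)/(q + (Z*q + 1252)))/3 = 2*((812 + Z)/(q + (1252 + Z*q)))/3 = 2*((812 + Z)/(1252 + q + Z*q))/3 = 2*(812 + Z)/(3*(1252 + q + Z*q)))
V - B(1483, r(-30)) = 3451065 - 2*(812 + 1483)/(3*(1252 + (-24 + 2*(-30)) + 1483*(-24 + 2*(-30)))) = 3451065 - 2*2295/(3*(1252 + (-24 - 60) + 1483*(-24 - 60))) = 3451065 - 2*2295/(3*(1252 - 84 + 1483*(-84))) = 3451065 - 2*2295/(3*(1252 - 84 - 124572)) = 3451065 - 2*2295/(3*(-123404)) = 3451065 - 2*(-1)*2295/(3*123404) = 3451065 - 1*(-765/61702) = 3451065 + 765/61702 = 212937613395/61702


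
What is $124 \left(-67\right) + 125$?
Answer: $-8183$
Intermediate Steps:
$124 \left(-67\right) + 125 = -8308 + 125 = -8183$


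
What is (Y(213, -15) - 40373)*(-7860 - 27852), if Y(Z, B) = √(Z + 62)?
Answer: 1441800576 - 178560*√11 ≈ 1.4412e+9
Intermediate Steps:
Y(Z, B) = √(62 + Z)
(Y(213, -15) - 40373)*(-7860 - 27852) = (√(62 + 213) - 40373)*(-7860 - 27852) = (√275 - 40373)*(-35712) = (5*√11 - 40373)*(-35712) = (-40373 + 5*√11)*(-35712) = 1441800576 - 178560*√11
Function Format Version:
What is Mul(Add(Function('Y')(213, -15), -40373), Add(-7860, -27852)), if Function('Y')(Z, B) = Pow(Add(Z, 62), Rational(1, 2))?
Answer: Add(1441800576, Mul(-178560, Pow(11, Rational(1, 2)))) ≈ 1.4412e+9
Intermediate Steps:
Function('Y')(Z, B) = Pow(Add(62, Z), Rational(1, 2))
Mul(Add(Function('Y')(213, -15), -40373), Add(-7860, -27852)) = Mul(Add(Pow(Add(62, 213), Rational(1, 2)), -40373), Add(-7860, -27852)) = Mul(Add(Pow(275, Rational(1, 2)), -40373), -35712) = Mul(Add(Mul(5, Pow(11, Rational(1, 2))), -40373), -35712) = Mul(Add(-40373, Mul(5, Pow(11, Rational(1, 2)))), -35712) = Add(1441800576, Mul(-178560, Pow(11, Rational(1, 2))))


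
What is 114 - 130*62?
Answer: -7946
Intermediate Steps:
114 - 130*62 = 114 - 8060 = -7946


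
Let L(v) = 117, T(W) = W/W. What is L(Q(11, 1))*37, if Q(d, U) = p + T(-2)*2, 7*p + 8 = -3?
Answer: 4329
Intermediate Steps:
T(W) = 1
p = -11/7 (p = -8/7 + (⅐)*(-3) = -8/7 - 3/7 = -11/7 ≈ -1.5714)
Q(d, U) = 3/7 (Q(d, U) = -11/7 + 1*2 = -11/7 + 2 = 3/7)
L(Q(11, 1))*37 = 117*37 = 4329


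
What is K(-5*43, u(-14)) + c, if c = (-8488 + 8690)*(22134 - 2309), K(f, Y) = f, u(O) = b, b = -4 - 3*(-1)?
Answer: 4004435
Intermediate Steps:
b = -1 (b = -4 + 3 = -1)
u(O) = -1
c = 4004650 (c = 202*19825 = 4004650)
K(-5*43, u(-14)) + c = -5*43 + 4004650 = -215 + 4004650 = 4004435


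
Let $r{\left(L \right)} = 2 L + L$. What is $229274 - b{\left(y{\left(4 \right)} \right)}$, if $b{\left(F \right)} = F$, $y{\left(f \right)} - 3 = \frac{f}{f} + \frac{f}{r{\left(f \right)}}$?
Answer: $\frac{687809}{3} \approx 2.2927 \cdot 10^{5}$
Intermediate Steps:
$r{\left(L \right)} = 3 L$
$y{\left(f \right)} = \frac{13}{3}$ ($y{\left(f \right)} = 3 + \left(\frac{f}{f} + \frac{f}{3 f}\right) = 3 + \left(1 + f \frac{1}{3 f}\right) = 3 + \left(1 + \frac{1}{3}\right) = 3 + \frac{4}{3} = \frac{13}{3}$)
$229274 - b{\left(y{\left(4 \right)} \right)} = 229274 - \frac{13}{3} = \frac{687809}{3}$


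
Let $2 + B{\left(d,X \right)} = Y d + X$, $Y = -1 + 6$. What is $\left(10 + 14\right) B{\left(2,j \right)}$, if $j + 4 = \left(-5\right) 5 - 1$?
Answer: $-528$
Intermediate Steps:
$Y = 5$
$j = -30$ ($j = -4 - 26 = -30$)
$B{\left(d,X \right)} = -2 + X + 5 d$ ($B{\left(d,X \right)} = -2 + \left(5 d + X\right) = -2 + \left(X + 5 d\right) = -2 + X + 5 d$)
$\left(10 + 14\right) B{\left(2,j \right)} = \left(10 + 14\right) \left(-2 - 30 + 5 \cdot 2\right) = 24 \left(-2 - 30 + 10\right) = 24 \left(-22\right) = -528$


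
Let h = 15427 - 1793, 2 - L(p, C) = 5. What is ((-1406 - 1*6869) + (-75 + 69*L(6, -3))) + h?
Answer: 5077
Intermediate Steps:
L(p, C) = -3 (L(p, C) = 2 - 1*5 = 2 - 5 = -3)
h = 13634
((-1406 - 1*6869) + (-75 + 69*L(6, -3))) + h = ((-1406 - 1*6869) + (-75 + 69*(-3))) + 13634 = ((-1406 - 6869) + (-75 - 207)) + 13634 = (-8275 - 282) + 13634 = -8557 + 13634 = 5077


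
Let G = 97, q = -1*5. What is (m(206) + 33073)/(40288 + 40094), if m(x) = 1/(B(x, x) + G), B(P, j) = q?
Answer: 1014239/2465048 ≈ 0.41145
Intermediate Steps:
q = -5
B(P, j) = -5
m(x) = 1/92 (m(x) = 1/(-5 + 97) = 1/92)
(m(206) + 33073)/(40288 + 40094) = (1/92 + 33073)/(40288 + 40094) = (3042717/92)/80382 = (3042717/92)*(1/80382) = 1014239/2465048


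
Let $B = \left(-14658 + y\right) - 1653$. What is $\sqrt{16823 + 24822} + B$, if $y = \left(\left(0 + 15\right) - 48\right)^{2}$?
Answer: $-15222 + \sqrt{41645} \approx -15018.0$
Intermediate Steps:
$y = 1089$ ($y = \left(15 - 48\right)^{2} = \left(-33\right)^{2} = 1089$)
$B = -15222$ ($B = \left(-14658 + 1089\right) - 1653 = -13569 - 1653 = -15222$)
$\sqrt{16823 + 24822} + B = \sqrt{16823 + 24822} - 15222 = \sqrt{41645} - 15222 = -15222 + \sqrt{41645}$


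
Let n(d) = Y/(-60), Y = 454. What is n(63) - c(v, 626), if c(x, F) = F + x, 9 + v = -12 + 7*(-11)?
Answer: -16067/30 ≈ -535.57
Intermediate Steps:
v = -98 (v = -9 + (-12 + 7*(-11)) = -9 + (-12 - 77) = -9 - 89 = -98)
n(d) = -227/30 (n(d) = 454/(-60) = 454*(-1/60) = -227/30)
n(63) - c(v, 626) = -227/30 - (626 - 98) = -227/30 - 1*528 = -227/30 - 528 = -16067/30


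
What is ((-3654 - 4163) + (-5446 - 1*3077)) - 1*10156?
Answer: -26496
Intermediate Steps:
((-3654 - 4163) + (-5446 - 1*3077)) - 1*10156 = (-7817 + (-5446 - 3077)) - 10156 = (-7817 - 8523) - 10156 = -16340 - 10156 = -26496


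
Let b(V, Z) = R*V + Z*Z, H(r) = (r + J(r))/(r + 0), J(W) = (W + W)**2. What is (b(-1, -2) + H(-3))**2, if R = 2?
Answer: 81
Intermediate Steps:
J(W) = 4*W**2 (J(W) = (2*W)**2 = 4*W**2)
H(r) = (r + 4*r**2)/r (H(r) = (r + 4*r**2)/(r + 0) = (r + 4*r**2)/r)
b(V, Z) = Z**2 + 2*V (b(V, Z) = 2*V + Z*Z = 2*V + Z**2 = Z**2 + 2*V)
(b(-1, -2) + H(-3))**2 = (((-2)**2 + 2*(-1)) + (1 + 4*(-3)))**2 = ((4 - 2) + (1 - 12))**2 = (2 - 11)**2 = (-9)**2 = 81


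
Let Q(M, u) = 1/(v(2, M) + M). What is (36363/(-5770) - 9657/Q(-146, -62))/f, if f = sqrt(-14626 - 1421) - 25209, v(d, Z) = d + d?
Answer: -22162436377617/407432347840 - 2637443339*I*sqrt(1783)/407432347840 ≈ -54.395 - 0.27334*I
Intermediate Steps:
v(d, Z) = 2*d
Q(M, u) = 1/(4 + M) (Q(M, u) = 1/(2*2 + M) = 1/(4 + M))
f = -25209 + 3*I*sqrt(1783) (f = sqrt(-16047) - 25209 = 3*I*sqrt(1783) - 25209 = -25209 + 3*I*sqrt(1783) ≈ -25209.0 + 126.68*I)
(36363/(-5770) - 9657/Q(-146, -62))/f = (36363/(-5770) - 9657/(1/(4 - 146)))/(-25209 + 3*I*sqrt(1783)) = (36363*(-1/5770) - 9657/(1/(-142)))/(-25209 + 3*I*sqrt(1783)) = (-36363/5770 - 9657/(-1/142))/(-25209 + 3*I*sqrt(1783)) = (-36363/5770 - 9657*(-142))/(-25209 + 3*I*sqrt(1783)) = (-36363/5770 + 1371294)/(-25209 + 3*I*sqrt(1783)) = 7912330017/(5770*(-25209 + 3*I*sqrt(1783)))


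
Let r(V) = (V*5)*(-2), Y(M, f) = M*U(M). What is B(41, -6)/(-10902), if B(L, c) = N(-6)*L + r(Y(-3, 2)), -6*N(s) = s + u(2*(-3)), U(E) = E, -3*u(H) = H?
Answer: 94/16353 ≈ 0.0057482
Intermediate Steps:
u(H) = -H/3
Y(M, f) = M**2 (Y(M, f) = M*M = M**2)
N(s) = -1/3 - s/6 (N(s) = -(s - 2*(-3)/3)/6 = -(s - 1/3*(-6))/6 = -(s + 2)/6 = -(2 + s)/6 = -1/3 - s/6)
r(V) = -10*V (r(V) = (5*V)*(-2) = -10*V)
B(L, c) = -90 + 2*L/3 (B(L, c) = (-1/3 - 1/6*(-6))*L - 10*(-3)**2 = (-1/3 + 1)*L - 10*9 = 2*L/3 - 90 = -90 + 2*L/3)
B(41, -6)/(-10902) = (-90 + (2/3)*41)/(-10902) = (-90 + 82/3)*(-1/10902) = -188/3*(-1/10902) = 94/16353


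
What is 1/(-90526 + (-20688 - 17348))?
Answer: -1/128562 ≈ -7.7783e-6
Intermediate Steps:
1/(-90526 + (-20688 - 17348)) = 1/(-90526 - 38036) = 1/(-128562) = -1/128562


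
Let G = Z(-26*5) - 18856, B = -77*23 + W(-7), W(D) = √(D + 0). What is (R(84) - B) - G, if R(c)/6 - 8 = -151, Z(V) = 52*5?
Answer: 19509 - I*√7 ≈ 19509.0 - 2.6458*I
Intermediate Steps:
W(D) = √D
Z(V) = 260
R(c) = -858 (R(c) = 48 + 6*(-151) = 48 - 906 = -858)
B = -1771 + I*√7 (B = -77*23 + √(-7) = -1771 + I*√7 ≈ -1771.0 + 2.6458*I)
G = -18596 (G = 260 - 18856 = -18596)
(R(84) - B) - G = (-858 - (-1771 + I*√7)) - 1*(-18596) = (-858 + (1771 - I*√7)) + 18596 = (913 - I*√7) + 18596 = 19509 - I*√7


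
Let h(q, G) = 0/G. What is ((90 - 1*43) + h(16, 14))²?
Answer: 2209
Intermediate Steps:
h(q, G) = 0
((90 - 1*43) + h(16, 14))² = ((90 - 1*43) + 0)² = ((90 - 43) + 0)² = (47 + 0)² = 47² = 2209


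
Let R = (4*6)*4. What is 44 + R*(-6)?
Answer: -532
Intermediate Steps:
R = 96 (R = 24*4 = 96)
44 + R*(-6) = 44 + 96*(-6) = 44 - 576 = -532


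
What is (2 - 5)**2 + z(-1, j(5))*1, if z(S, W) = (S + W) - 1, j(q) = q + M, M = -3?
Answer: 9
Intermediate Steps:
j(q) = -3 + q (j(q) = q - 3 = -3 + q)
z(S, W) = -1 + S + W
(2 - 5)**2 + z(-1, j(5))*1 = (2 - 5)**2 + (-1 - 1 + (-3 + 5))*1 = (-3)**2 + (-1 - 1 + 2)*1 = 9 + 0*1 = 9 + 0 = 9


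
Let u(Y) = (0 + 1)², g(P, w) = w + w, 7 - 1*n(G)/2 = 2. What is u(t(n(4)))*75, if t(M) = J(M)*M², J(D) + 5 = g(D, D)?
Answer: 75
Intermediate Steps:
n(G) = 10 (n(G) = 14 - 2*2 = 14 - 4 = 10)
g(P, w) = 2*w
J(D) = -5 + 2*D
t(M) = M²*(-5 + 2*M) (t(M) = (-5 + 2*M)*M² = M²*(-5 + 2*M))
u(Y) = 1 (u(Y) = 1² = 1)
u(t(n(4)))*75 = 1*75 = 75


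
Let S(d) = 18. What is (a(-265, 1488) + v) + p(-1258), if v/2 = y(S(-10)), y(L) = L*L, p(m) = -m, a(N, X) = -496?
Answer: 1410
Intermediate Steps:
y(L) = L²
v = 648 (v = 2*18² = 2*324 = 648)
(a(-265, 1488) + v) + p(-1258) = (-496 + 648) - 1*(-1258) = 152 + 1258 = 1410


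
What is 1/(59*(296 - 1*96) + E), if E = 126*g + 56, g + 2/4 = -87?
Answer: 1/831 ≈ 0.0012034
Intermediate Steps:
g = -175/2 (g = -½ - 87 = -175/2 ≈ -87.500)
E = -10969 (E = 126*(-175/2) + 56 = -11025 + 56 = -10969)
1/(59*(296 - 1*96) + E) = 1/(59*(296 - 1*96) - 10969) = 1/(59*(296 - 96) - 10969) = 1/(59*200 - 10969) = 1/(11800 - 10969) = 1/831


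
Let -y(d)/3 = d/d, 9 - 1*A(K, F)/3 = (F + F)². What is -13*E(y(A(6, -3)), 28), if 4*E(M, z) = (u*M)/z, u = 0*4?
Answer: 0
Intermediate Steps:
u = 0
A(K, F) = 27 - 12*F² (A(K, F) = 27 - 3*(F + F)² = 27 - 3*4*F² = 27 - 12*F²)
y(d) = -3 (y(d) = -3*d/d = -3*1 = -3)
E(M, z) = 0 (E(M, z) = ((0*M)/z)/4 = (0/z)/4 = (¼)*0 = 0)
-13*E(y(A(6, -3)), 28) = -13*0 = 0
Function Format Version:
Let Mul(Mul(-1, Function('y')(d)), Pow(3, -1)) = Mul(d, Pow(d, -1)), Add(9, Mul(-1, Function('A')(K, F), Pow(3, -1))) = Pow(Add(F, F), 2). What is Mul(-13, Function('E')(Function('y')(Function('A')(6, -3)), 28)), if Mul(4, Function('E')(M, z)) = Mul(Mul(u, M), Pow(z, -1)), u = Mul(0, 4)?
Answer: 0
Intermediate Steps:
u = 0
Function('A')(K, F) = Add(27, Mul(-12, Pow(F, 2))) (Function('A')(K, F) = Add(27, Mul(-3, Pow(Add(F, F), 2))) = Add(27, Mul(-3, Pow(Mul(2, F), 2))) = Add(27, Mul(-3, Mul(4, Pow(F, 2)))) = Add(27, Mul(-12, Pow(F, 2))))
Function('y')(d) = -3 (Function('y')(d) = Mul(-3, Mul(d, Pow(d, -1))) = Mul(-3, 1) = -3)
Function('E')(M, z) = 0 (Function('E')(M, z) = Mul(Rational(1, 4), Mul(Mul(0, M), Pow(z, -1))) = Mul(Rational(1, 4), Mul(0, Pow(z, -1))) = Mul(Rational(1, 4), 0) = 0)
Mul(-13, Function('E')(Function('y')(Function('A')(6, -3)), 28)) = Mul(-13, 0) = 0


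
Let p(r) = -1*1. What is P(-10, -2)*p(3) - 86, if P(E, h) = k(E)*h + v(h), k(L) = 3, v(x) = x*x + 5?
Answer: -89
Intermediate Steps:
v(x) = 5 + x² (v(x) = x² + 5 = 5 + x²)
P(E, h) = 5 + h² + 3*h (P(E, h) = 3*h + (5 + h²) = 5 + h² + 3*h)
p(r) = -1
P(-10, -2)*p(3) - 86 = (5 + (-2)² + 3*(-2))*(-1) - 86 = (5 + 4 - 6)*(-1) - 86 = 3*(-1) - 86 = -3 - 86 = -89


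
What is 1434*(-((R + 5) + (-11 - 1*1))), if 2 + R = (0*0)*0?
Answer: 12906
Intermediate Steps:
R = -2 (R = -2 + (0*0)*0 = -2 + 0*0 = -2 + 0 = -2)
1434*(-((R + 5) + (-11 - 1*1))) = 1434*(-((-2 + 5) + (-11 - 1*1))) = 1434*(-(3 + (-11 - 1))) = 1434*(-(3 - 12)) = 1434*(-1*(-9)) = 1434*9 = 12906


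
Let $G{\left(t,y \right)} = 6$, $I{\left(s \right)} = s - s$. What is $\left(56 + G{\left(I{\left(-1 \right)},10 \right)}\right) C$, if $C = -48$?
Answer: $-2976$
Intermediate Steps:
$I{\left(s \right)} = 0$
$\left(56 + G{\left(I{\left(-1 \right)},10 \right)}\right) C = \left(56 + 6\right) \left(-48\right) = 62 \left(-48\right) = -2976$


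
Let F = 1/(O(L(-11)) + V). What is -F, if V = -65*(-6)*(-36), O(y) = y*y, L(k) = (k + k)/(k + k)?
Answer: 1/14039 ≈ 7.1230e-5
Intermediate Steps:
L(k) = 1 (L(k) = (2*k)/((2*k)) = (2*k)*(1/(2*k)) = 1)
O(y) = y²
V = -14040 (V = 390*(-36) = -14040)
F = -1/14039 (F = 1/(1² - 14040) = 1/(1 - 14040) = 1/(-14039) = -1/14039 ≈ -7.1230e-5)
-F = -1*(-1/14039) = 1/14039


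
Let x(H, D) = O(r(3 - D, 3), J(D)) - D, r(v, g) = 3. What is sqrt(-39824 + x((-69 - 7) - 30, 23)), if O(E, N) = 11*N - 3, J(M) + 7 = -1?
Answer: I*sqrt(39938) ≈ 199.84*I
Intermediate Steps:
J(M) = -8 (J(M) = -7 - 1 = -8)
O(E, N) = -3 + 11*N
x(H, D) = -91 - D (x(H, D) = (-3 + 11*(-8)) - D = (-3 - 88) - D = -91 - D)
sqrt(-39824 + x((-69 - 7) - 30, 23)) = sqrt(-39824 + (-91 - 1*23)) = sqrt(-39824 + (-91 - 23)) = sqrt(-39824 - 114) = sqrt(-39938) = I*sqrt(39938)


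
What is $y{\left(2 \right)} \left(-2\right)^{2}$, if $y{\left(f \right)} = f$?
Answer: $8$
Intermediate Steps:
$y{\left(2 \right)} \left(-2\right)^{2} = 2 \left(-2\right)^{2} = 2 \cdot 4 = 8$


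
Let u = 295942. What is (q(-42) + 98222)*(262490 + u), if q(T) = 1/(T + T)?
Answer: 54850301256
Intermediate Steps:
q(T) = 1/(2*T)
(q(-42) + 98222)*(262490 + u) = ((1/2)/(-42) + 98222)*(262490 + 295942) = ((1/2)*(-1/42) + 98222)*558432 = (-1/84 + 98222)*558432 = (8250647/84)*558432 = 54850301256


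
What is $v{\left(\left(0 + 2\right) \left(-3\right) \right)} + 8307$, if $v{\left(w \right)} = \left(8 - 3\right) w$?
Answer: $8277$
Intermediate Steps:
$v{\left(w \right)} = 5 w$
$v{\left(\left(0 + 2\right) \left(-3\right) \right)} + 8307 = 5 \left(0 + 2\right) \left(-3\right) + 8307 = 5 \cdot 2 \left(-3\right) + 8307 = 5 \left(-6\right) + 8307 = -30 + 8307 = 8277$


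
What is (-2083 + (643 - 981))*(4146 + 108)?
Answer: -10298934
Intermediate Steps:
(-2083 + (643 - 981))*(4146 + 108) = (-2083 - 338)*4254 = -2421*4254 = -10298934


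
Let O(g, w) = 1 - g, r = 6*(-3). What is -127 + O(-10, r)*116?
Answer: 1149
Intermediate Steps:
r = -18
-127 + O(-10, r)*116 = -127 + (1 - 1*(-10))*116 = -127 + (1 + 10)*116 = -127 + 11*116 = -127 + 1276 = 1149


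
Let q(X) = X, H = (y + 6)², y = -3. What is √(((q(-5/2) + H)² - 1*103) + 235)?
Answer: √697/2 ≈ 13.200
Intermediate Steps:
H = 9 (H = (-3 + 6)² = 3² = 9)
√(((q(-5/2) + H)² - 1*103) + 235) = √(((-5/2 + 9)² - 1*103) + 235) = √(((-5*½ + 9)² - 103) + 235) = √(((-5/2 + 9)² - 103) + 235) = √(((13/2)² - 103) + 235) = √((169/4 - 103) + 235) = √(-243/4 + 235) = √(697/4) = √697/2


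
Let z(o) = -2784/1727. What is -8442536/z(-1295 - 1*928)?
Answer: 1822532459/348 ≈ 5.2372e+6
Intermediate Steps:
z(o) = -2784/1727 (z(o) = -2784*1/1727 = -2784/1727)
-8442536/z(-1295 - 1*928) = -8442536/(-2784/1727) = -8442536*(-1727/2784) = 1822532459/348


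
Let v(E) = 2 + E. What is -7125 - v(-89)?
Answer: -7038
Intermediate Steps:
-7125 - v(-89) = -7125 - (2 - 89) = -7125 - 1*(-87) = -7125 + 87 = -7038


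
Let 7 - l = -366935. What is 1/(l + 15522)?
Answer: 1/382464 ≈ 2.6146e-6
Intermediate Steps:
l = 366942 (l = 7 - 1*(-366935) = 7 + 366935 = 366942)
1/(l + 15522) = 1/(366942 + 15522) = 1/382464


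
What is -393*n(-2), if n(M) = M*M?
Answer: -1572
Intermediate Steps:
n(M) = M²
-393*n(-2) = -393*(-2)² = -393*4 = -1572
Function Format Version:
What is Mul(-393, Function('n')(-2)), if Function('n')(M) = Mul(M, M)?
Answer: -1572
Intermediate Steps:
Function('n')(M) = Pow(M, 2)
Mul(-393, Function('n')(-2)) = Mul(-393, Pow(-2, 2)) = Mul(-393, 4) = -1572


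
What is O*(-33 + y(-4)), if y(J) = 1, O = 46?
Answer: -1472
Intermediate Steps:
O*(-33 + y(-4)) = 46*(-33 + 1) = 46*(-32) = -1472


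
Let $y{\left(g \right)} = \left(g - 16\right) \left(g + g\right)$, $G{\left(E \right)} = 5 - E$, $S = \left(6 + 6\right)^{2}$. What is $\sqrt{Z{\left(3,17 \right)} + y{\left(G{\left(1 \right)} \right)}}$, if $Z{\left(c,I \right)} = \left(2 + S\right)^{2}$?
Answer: $2 \sqrt{5305} \approx 145.67$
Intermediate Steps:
$S = 144$ ($S = 12^{2} = 144$)
$Z{\left(c,I \right)} = 21316$ ($Z{\left(c,I \right)} = \left(2 + 144\right)^{2} = 146^{2} = 21316$)
$y{\left(g \right)} = 2 g \left(-16 + g\right)$ ($y{\left(g \right)} = \left(-16 + g\right) 2 g = 2 g \left(-16 + g\right)$)
$\sqrt{Z{\left(3,17 \right)} + y{\left(G{\left(1 \right)} \right)}} = \sqrt{21316 + 2 \left(5 - 1\right) \left(-16 + \left(5 - 1\right)\right)} = \sqrt{21316 + 2 \cdot 4 \left(-16 + 4\right)} = \sqrt{21316 + 2 \cdot 4 \left(-12\right)} = \sqrt{21316 - 96} = \sqrt{21220} = 2 \sqrt{5305}$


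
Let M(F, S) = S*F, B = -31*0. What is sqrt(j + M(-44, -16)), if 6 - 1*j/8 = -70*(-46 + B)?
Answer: 4*I*sqrt(1563) ≈ 158.14*I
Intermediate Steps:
B = 0
M(F, S) = F*S
j = -25712 (j = 48 - (-560)*(-46 + 0) = 48 - (-560)*(-46) = 48 - 8*3220 = 48 - 25760 = -25712)
sqrt(j + M(-44, -16)) = sqrt(-25712 - 44*(-16)) = sqrt(-25712 + 704) = sqrt(-25008) = 4*I*sqrt(1563)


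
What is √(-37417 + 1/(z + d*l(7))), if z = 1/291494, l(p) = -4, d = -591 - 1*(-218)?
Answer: 37*I*√5169664937136533019/434909049 ≈ 193.43*I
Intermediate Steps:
d = -373 (d = -591 + 218 = -373)
z = 1/291494 ≈ 3.4306e-6
√(-37417 + 1/(z + d*l(7))) = √(-37417 + 1/(1/291494 - 373*(-4))) = √(-37417 + 1/(1/291494 + 1492)) = √(-37417 + 1/(434909049/291494)) = √(-37417 + 291494/434909049) = √(-16272991594939/434909049) = 37*I*√5169664937136533019/434909049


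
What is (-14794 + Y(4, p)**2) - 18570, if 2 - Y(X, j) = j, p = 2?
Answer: -33364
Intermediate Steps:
Y(X, j) = 2 - j
(-14794 + Y(4, p)**2) - 18570 = (-14794 + (2 - 1*2)**2) - 18570 = (-14794 + (2 - 2)**2) - 18570 = (-14794 + 0**2) - 18570 = (-14794 + 0) - 18570 = -14794 - 18570 = -33364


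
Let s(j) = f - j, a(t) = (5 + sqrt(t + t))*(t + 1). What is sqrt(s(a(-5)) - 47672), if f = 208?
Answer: 2*sqrt(-11861 + I*sqrt(10)) ≈ 0.029036 + 217.82*I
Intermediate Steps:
a(t) = (1 + t)*(5 + sqrt(2)*sqrt(t)) (a(t) = (5 + sqrt(2*t))*(1 + t) = (5 + sqrt(2)*sqrt(t))*(1 + t) = (1 + t)*(5 + sqrt(2)*sqrt(t)))
s(j) = 208 - j
sqrt(s(a(-5)) - 47672) = sqrt((208 - (5 + 5*(-5) + sqrt(2)*sqrt(-5) + sqrt(2)*(-5)**(3/2))) - 47672) = sqrt((208 - (5 - 25 + sqrt(2)*(I*sqrt(5)) + sqrt(2)*(-5*I*sqrt(5)))) - 47672) = sqrt((208 - (5 - 25 + I*sqrt(10) - 5*I*sqrt(10))) - 47672) = sqrt((208 - (-20 - 4*I*sqrt(10))) - 47672) = sqrt((208 + (20 + 4*I*sqrt(10))) - 47672) = sqrt((228 + 4*I*sqrt(10)) - 47672) = sqrt(-47444 + 4*I*sqrt(10))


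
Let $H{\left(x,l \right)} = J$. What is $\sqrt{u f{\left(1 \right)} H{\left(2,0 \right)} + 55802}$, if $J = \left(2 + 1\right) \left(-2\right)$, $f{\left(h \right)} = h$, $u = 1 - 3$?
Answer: $\sqrt{55814} \approx 236.25$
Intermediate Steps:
$u = -2$ ($u = 1 - 3 = -2$)
$J = -6$ ($J = 3 \left(-2\right) = -6$)
$H{\left(x,l \right)} = -6$
$\sqrt{u f{\left(1 \right)} H{\left(2,0 \right)} + 55802} = \sqrt{\left(-2\right) 1 \left(-6\right) + 55802} = \sqrt{\left(-2\right) \left(-6\right) + 55802} = \sqrt{12 + 55802} = \sqrt{55814}$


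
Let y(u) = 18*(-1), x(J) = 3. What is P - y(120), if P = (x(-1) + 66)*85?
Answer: 5883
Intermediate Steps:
y(u) = -18
P = 5865 (P = (3 + 66)*85 = 69*85 = 5865)
P - y(120) = 5865 - 1*(-18) = 5865 + 18 = 5883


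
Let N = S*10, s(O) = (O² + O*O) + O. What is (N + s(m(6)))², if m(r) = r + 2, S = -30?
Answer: 26896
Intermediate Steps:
m(r) = 2 + r
s(O) = O + 2*O² (s(O) = (O² + O²) + O = 2*O² + O = O + 2*O²)
N = -300 (N = -30*10 = -300)
(N + s(m(6)))² = (-300 + (2 + 6)*(1 + 2*(2 + 6)))² = (-300 + 8*(1 + 2*8))² = (-300 + 8*(1 + 16))² = (-300 + 8*17)² = (-300 + 136)² = (-164)² = 26896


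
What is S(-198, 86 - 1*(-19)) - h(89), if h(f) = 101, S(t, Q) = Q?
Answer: 4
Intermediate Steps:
S(-198, 86 - 1*(-19)) - h(89) = (86 - 1*(-19)) - 1*101 = (86 + 19) - 101 = 105 - 101 = 4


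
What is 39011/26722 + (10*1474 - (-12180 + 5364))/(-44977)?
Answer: 1178578315/1201875394 ≈ 0.98062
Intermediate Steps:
39011/26722 + (10*1474 - (-12180 + 5364))/(-44977) = 39011*(1/26722) + (14740 - 1*(-6816))*(-1/44977) = 39011/26722 + (14740 + 6816)*(-1/44977) = 39011/26722 + 21556*(-1/44977) = 39011/26722 - 21556/44977 = 1178578315/1201875394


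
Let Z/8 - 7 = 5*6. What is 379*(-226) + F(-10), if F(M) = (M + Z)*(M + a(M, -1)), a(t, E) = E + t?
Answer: -91660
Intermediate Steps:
Z = 296 (Z = 56 + 8*(5*6) = 56 + 8*30 = 56 + 240 = 296)
F(M) = (-1 + 2*M)*(296 + M) (F(M) = (M + 296)*(M + (-1 + M)) = (296 + M)*(-1 + 2*M) = (-1 + 2*M)*(296 + M))
379*(-226) + F(-10) = 379*(-226) + (-296 + 2*(-10)**2 + 591*(-10)) = -85654 + (-296 + 2*100 - 5910) = -85654 + (-296 + 200 - 5910) = -85654 - 6006 = -91660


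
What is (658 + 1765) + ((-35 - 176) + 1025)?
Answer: 3237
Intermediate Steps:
(658 + 1765) + ((-35 - 176) + 1025) = 2423 + (-211 + 1025) = 2423 + 814 = 3237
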